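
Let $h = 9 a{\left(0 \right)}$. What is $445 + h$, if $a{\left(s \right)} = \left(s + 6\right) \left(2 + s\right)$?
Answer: $553$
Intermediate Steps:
$a{\left(s \right)} = \left(2 + s\right) \left(6 + s\right)$ ($a{\left(s \right)} = \left(6 + s\right) \left(2 + s\right) = \left(2 + s\right) \left(6 + s\right)$)
$h = 108$ ($h = 9 \left(12 + 0^{2} + 8 \cdot 0\right) = 9 \left(12 + 0 + 0\right) = 9 \cdot 12 = 108$)
$445 + h = 445 + 108 = 553$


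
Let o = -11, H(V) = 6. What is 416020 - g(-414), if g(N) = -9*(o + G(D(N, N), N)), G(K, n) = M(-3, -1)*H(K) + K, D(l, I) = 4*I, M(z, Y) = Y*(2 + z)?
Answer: 401071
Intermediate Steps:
G(K, n) = 6 + K (G(K, n) = -(2 - 3)*6 + K = -1*(-1)*6 + K = 1*6 + K = 6 + K)
g(N) = 45 - 36*N (g(N) = -9*(-11 + (6 + 4*N)) = -9*(-5 + 4*N) = 45 - 36*N)
416020 - g(-414) = 416020 - (45 - 36*(-414)) = 416020 - (45 + 14904) = 416020 - 1*14949 = 416020 - 14949 = 401071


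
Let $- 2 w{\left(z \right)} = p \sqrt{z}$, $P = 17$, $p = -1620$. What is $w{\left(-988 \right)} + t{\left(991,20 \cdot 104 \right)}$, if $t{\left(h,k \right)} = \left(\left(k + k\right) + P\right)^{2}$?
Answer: $17447329 + 1620 i \sqrt{247} \approx 1.7447 \cdot 10^{7} + 25460.0 i$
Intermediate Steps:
$w{\left(z \right)} = 810 \sqrt{z}$ ($w{\left(z \right)} = - \frac{\left(-1620\right) \sqrt{z}}{2} = 810 \sqrt{z}$)
$t{\left(h,k \right)} = \left(17 + 2 k\right)^{2}$ ($t{\left(h,k \right)} = \left(\left(k + k\right) + 17\right)^{2} = \left(2 k + 17\right)^{2} = \left(17 + 2 k\right)^{2}$)
$w{\left(-988 \right)} + t{\left(991,20 \cdot 104 \right)} = 810 \sqrt{-988} + \left(17 + 2 \cdot 20 \cdot 104\right)^{2} = 810 \cdot 2 i \sqrt{247} + \left(17 + 2 \cdot 2080\right)^{2} = 1620 i \sqrt{247} + \left(17 + 4160\right)^{2} = 1620 i \sqrt{247} + 4177^{2} = 1620 i \sqrt{247} + 17447329 = 17447329 + 1620 i \sqrt{247}$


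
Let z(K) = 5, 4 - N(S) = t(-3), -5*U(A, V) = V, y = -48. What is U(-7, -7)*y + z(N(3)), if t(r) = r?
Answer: -311/5 ≈ -62.200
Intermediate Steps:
U(A, V) = -V/5
N(S) = 7 (N(S) = 4 - 1*(-3) = 4 + 3 = 7)
U(-7, -7)*y + z(N(3)) = -1/5*(-7)*(-48) + 5 = (7/5)*(-48) + 5 = -336/5 + 5 = -311/5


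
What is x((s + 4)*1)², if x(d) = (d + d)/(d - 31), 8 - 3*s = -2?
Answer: 1936/5041 ≈ 0.38405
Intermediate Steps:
s = 10/3 (s = 8/3 - ⅓*(-2) = 8/3 + ⅔ = 10/3 ≈ 3.3333)
x(d) = 2*d/(-31 + d) (x(d) = (2*d)/(-31 + d) = 2*d/(-31 + d))
x((s + 4)*1)² = (2*((10/3 + 4)*1)/(-31 + (10/3 + 4)*1))² = (2*((22/3)*1)/(-31 + (22/3)*1))² = (2*(22/3)/(-31 + 22/3))² = (2*(22/3)/(-71/3))² = (2*(22/3)*(-3/71))² = (-44/71)² = 1936/5041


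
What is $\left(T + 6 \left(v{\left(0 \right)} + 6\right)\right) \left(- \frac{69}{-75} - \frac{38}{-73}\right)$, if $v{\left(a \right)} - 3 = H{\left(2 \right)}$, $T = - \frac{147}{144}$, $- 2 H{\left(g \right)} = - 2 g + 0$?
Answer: $\frac{8199851}{87600} \approx 93.606$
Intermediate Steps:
$H{\left(g \right)} = g$ ($H{\left(g \right)} = - \frac{- 2 g + 0}{2} = - \frac{\left(-2\right) g}{2} = g$)
$T = - \frac{49}{48}$ ($T = \left(-147\right) \frac{1}{144} = - \frac{49}{48} \approx -1.0208$)
$v{\left(a \right)} = 5$ ($v{\left(a \right)} = 3 + 2 = 5$)
$\left(T + 6 \left(v{\left(0 \right)} + 6\right)\right) \left(- \frac{69}{-75} - \frac{38}{-73}\right) = \left(- \frac{49}{48} + 6 \left(5 + 6\right)\right) \left(- \frac{69}{-75} - \frac{38}{-73}\right) = \left(- \frac{49}{48} + 6 \cdot 11\right) \left(\left(-69\right) \left(- \frac{1}{75}\right) - - \frac{38}{73}\right) = \left(- \frac{49}{48} + 66\right) \left(\frac{23}{25} + \frac{38}{73}\right) = \frac{3119}{48} \cdot \frac{2629}{1825} = \frac{8199851}{87600}$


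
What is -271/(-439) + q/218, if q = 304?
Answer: 96267/47851 ≈ 2.0118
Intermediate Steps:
-271/(-439) + q/218 = -271/(-439) + 304/218 = -271*(-1/439) + 304*(1/218) = 271/439 + 152/109 = 96267/47851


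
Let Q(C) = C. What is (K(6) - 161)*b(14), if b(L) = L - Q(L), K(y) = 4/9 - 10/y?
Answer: 0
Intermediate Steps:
K(y) = 4/9 - 10/y (K(y) = 4*(⅑) - 10/y = 4/9 - 10/y)
b(L) = 0 (b(L) = L - L = 0)
(K(6) - 161)*b(14) = ((4/9 - 10/6) - 161)*0 = ((4/9 - 10*⅙) - 161)*0 = ((4/9 - 5/3) - 161)*0 = (-11/9 - 161)*0 = -1460/9*0 = 0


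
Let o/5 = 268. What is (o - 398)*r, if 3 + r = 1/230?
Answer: -324519/115 ≈ -2821.9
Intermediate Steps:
o = 1340 (o = 5*268 = 1340)
r = -689/230 (r = -3 + 1/230 = -689/230 ≈ -2.9957)
(o - 398)*r = (1340 - 398)*(-689/230) = 942*(-689/230) = -324519/115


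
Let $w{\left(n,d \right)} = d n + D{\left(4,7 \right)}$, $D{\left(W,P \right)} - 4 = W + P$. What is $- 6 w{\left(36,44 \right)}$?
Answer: $-9594$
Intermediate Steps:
$D{\left(W,P \right)} = 4 + P + W$ ($D{\left(W,P \right)} = 4 + \left(W + P\right) = 4 + \left(P + W\right) = 4 + P + W$)
$w{\left(n,d \right)} = 15 + d n$ ($w{\left(n,d \right)} = d n + \left(4 + 7 + 4\right) = d n + 15 = 15 + d n$)
$- 6 w{\left(36,44 \right)} = - 6 \left(15 + 44 \cdot 36\right) = - 6 \left(15 + 1584\right) = \left(-6\right) 1599 = -9594$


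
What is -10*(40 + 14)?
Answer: -540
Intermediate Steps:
-10*(40 + 14) = -10*54 = -540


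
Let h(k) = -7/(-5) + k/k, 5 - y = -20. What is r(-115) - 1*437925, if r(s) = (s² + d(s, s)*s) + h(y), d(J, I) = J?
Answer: -2057363/5 ≈ -4.1147e+5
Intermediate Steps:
y = 25 (y = 5 - 1*(-20) = 5 + 20 = 25)
h(k) = 12/5 (h(k) = -7*(-⅕) + 1 = 7/5 + 1 = 12/5)
r(s) = 12/5 + 2*s² (r(s) = (s² + s*s) + 12/5 = (s² + s²) + 12/5 = 2*s² + 12/5 = 12/5 + 2*s²)
r(-115) - 1*437925 = (12/5 + 2*(-115)²) - 1*437925 = (12/5 + 2*13225) - 437925 = (12/5 + 26450) - 437925 = 132262/5 - 437925 = -2057363/5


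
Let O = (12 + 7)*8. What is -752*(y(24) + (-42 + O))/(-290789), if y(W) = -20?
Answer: 1440/6187 ≈ 0.23275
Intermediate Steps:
O = 152 (O = 19*8 = 152)
-752*(y(24) + (-42 + O))/(-290789) = -752*(-20 + (-42 + 152))/(-290789) = -752*(-20 + 110)*(-1/290789) = -752*90*(-1/290789) = -67680*(-1/290789) = 1440/6187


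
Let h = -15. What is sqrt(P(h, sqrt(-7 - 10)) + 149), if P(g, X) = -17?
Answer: 2*sqrt(33) ≈ 11.489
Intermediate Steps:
sqrt(P(h, sqrt(-7 - 10)) + 149) = sqrt(-17 + 149) = sqrt(132) = 2*sqrt(33)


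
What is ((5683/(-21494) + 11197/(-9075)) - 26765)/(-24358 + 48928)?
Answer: -474638268163/435688753500 ≈ -1.0894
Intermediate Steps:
((5683/(-21494) + 11197/(-9075)) - 26765)/(-24358 + 48928) = ((5683*(-1/21494) + 11197*(-1/9075)) - 26765)/24570 = ((-5683/21494 - 11197/9075) - 26765)*(1/24570) = (-26567413/17732550 - 26765)*(1/24570) = -474638268163/17732550*1/24570 = -474638268163/435688753500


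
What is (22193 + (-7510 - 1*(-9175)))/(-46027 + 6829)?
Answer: -11929/19599 ≈ -0.60865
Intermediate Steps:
(22193 + (-7510 - 1*(-9175)))/(-46027 + 6829) = (22193 + (-7510 + 9175))/(-39198) = (22193 + 1665)*(-1/39198) = 23858*(-1/39198) = -11929/19599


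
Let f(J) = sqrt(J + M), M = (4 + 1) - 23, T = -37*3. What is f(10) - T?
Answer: 111 + 2*I*sqrt(2) ≈ 111.0 + 2.8284*I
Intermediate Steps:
T = -111
M = -18 (M = 5 - 23 = -18)
f(J) = sqrt(-18 + J) (f(J) = sqrt(J - 18) = sqrt(-18 + J))
f(10) - T = sqrt(-18 + 10) - 1*(-111) = sqrt(-8) + 111 = 2*I*sqrt(2) + 111 = 111 + 2*I*sqrt(2)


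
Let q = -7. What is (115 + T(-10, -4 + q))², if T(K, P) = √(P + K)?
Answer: (115 + I*√21)² ≈ 13204.0 + 1054.0*I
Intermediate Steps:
T(K, P) = √(K + P)
(115 + T(-10, -4 + q))² = (115 + √(-10 + (-4 - 7)))² = (115 + √(-10 - 11))² = (115 + √(-21))² = (115 + I*√21)²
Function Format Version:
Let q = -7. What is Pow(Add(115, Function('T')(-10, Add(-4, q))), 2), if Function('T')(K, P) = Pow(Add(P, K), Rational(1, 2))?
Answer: Pow(Add(115, Mul(I, Pow(21, Rational(1, 2)))), 2) ≈ Add(13204., Mul(1054.0, I))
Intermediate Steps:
Function('T')(K, P) = Pow(Add(K, P), Rational(1, 2))
Pow(Add(115, Function('T')(-10, Add(-4, q))), 2) = Pow(Add(115, Pow(Add(-10, Add(-4, -7)), Rational(1, 2))), 2) = Pow(Add(115, Pow(Add(-10, -11), Rational(1, 2))), 2) = Pow(Add(115, Pow(-21, Rational(1, 2))), 2) = Pow(Add(115, Mul(I, Pow(21, Rational(1, 2)))), 2)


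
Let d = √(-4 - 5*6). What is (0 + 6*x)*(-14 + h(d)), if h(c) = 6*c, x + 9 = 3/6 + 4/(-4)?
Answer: 798 - 342*I*√34 ≈ 798.0 - 1994.2*I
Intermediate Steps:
d = I*√34 (d = √(-4 - 30) = √(-34) = I*√34 ≈ 5.8309*I)
x = -19/2 (x = -9 + (3/6 + 4/(-4)) = -9 + (3*(⅙) + 4*(-¼)) = -9 + (½ - 1) = -9 - ½ = -19/2 ≈ -9.5000)
(0 + 6*x)*(-14 + h(d)) = (0 + 6*(-19/2))*(-14 + 6*(I*√34)) = (0 - 57)*(-14 + 6*I*√34) = -57*(-14 + 6*I*√34) = 798 - 342*I*√34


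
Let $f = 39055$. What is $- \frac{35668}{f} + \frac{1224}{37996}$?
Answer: $- \frac{326859502}{370983445} \approx -0.88106$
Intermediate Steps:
$- \frac{35668}{f} + \frac{1224}{37996} = - \frac{35668}{39055} + \frac{1224}{37996} = \left(-35668\right) \frac{1}{39055} + 1224 \cdot \frac{1}{37996} = - \frac{35668}{39055} + \frac{306}{9499} = - \frac{326859502}{370983445}$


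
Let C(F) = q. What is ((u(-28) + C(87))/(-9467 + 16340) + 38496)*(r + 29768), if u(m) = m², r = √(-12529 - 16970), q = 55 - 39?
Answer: 7876130796544/6873 + 264583808*I*√29499/6873 ≈ 1.146e+9 + 6.6118e+6*I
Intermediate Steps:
q = 16
C(F) = 16
r = I*√29499 (r = √(-29499) = I*√29499 ≈ 171.75*I)
((u(-28) + C(87))/(-9467 + 16340) + 38496)*(r + 29768) = (((-28)² + 16)/(-9467 + 16340) + 38496)*(I*√29499 + 29768) = ((784 + 16)/6873 + 38496)*(29768 + I*√29499) = (800*(1/6873) + 38496)*(29768 + I*√29499) = (800/6873 + 38496)*(29768 + I*√29499) = 264583808*(29768 + I*√29499)/6873 = 7876130796544/6873 + 264583808*I*√29499/6873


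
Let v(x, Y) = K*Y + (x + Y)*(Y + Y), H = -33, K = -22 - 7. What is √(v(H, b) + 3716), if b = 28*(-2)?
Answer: 2*√3827 ≈ 123.73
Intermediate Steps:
K = -29
b = -56
v(x, Y) = -29*Y + 2*Y*(Y + x) (v(x, Y) = -29*Y + (x + Y)*(Y + Y) = -29*Y + (Y + x)*(2*Y) = -29*Y + 2*Y*(Y + x))
√(v(H, b) + 3716) = √(-56*(-29 + 2*(-56) + 2*(-33)) + 3716) = √(-56*(-29 - 112 - 66) + 3716) = √(-56*(-207) + 3716) = √(11592 + 3716) = √15308 = 2*√3827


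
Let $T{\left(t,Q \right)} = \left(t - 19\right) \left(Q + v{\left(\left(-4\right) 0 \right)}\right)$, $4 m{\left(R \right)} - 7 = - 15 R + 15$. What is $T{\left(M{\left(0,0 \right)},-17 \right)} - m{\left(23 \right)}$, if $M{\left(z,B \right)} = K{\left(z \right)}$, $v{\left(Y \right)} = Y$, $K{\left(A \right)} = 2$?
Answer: $\frac{1479}{4} \approx 369.75$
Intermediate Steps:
$M{\left(z,B \right)} = 2$
$m{\left(R \right)} = \frac{11}{2} - \frac{15 R}{4}$ ($m{\left(R \right)} = \frac{7}{4} + \frac{- 15 R + 15}{4} = \frac{7}{4} + \frac{15 - 15 R}{4} = \frac{7}{4} - \left(- \frac{15}{4} + \frac{15 R}{4}\right) = \frac{11}{2} - \frac{15 R}{4}$)
$T{\left(t,Q \right)} = Q \left(-19 + t\right)$ ($T{\left(t,Q \right)} = \left(t - 19\right) \left(Q - 0\right) = \left(-19 + t\right) \left(Q + 0\right) = \left(-19 + t\right) Q = Q \left(-19 + t\right)$)
$T{\left(M{\left(0,0 \right)},-17 \right)} - m{\left(23 \right)} = - 17 \left(-19 + 2\right) - \left(\frac{11}{2} - \frac{345}{4}\right) = \left(-17\right) \left(-17\right) - \left(\frac{11}{2} - \frac{345}{4}\right) = 289 - - \frac{323}{4} = 289 + \frac{323}{4} = \frac{1479}{4}$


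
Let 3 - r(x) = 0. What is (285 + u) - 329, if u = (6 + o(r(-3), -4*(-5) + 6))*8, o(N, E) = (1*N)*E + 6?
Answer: 676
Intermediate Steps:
r(x) = 3 (r(x) = 3 - 1*0 = 3 + 0 = 3)
o(N, E) = 6 + E*N (o(N, E) = N*E + 6 = E*N + 6 = 6 + E*N)
u = 720 (u = (6 + (6 + (-4*(-5) + 6)*3))*8 = (6 + (6 + (20 + 6)*3))*8 = (6 + (6 + 26*3))*8 = (6 + (6 + 78))*8 = (6 + 84)*8 = 90*8 = 720)
(285 + u) - 329 = (285 + 720) - 329 = 1005 - 329 = 676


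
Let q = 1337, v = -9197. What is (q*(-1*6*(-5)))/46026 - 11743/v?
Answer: 151562498/70550187 ≈ 2.1483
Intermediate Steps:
(q*(-1*6*(-5)))/46026 - 11743/v = (1337*(-1*6*(-5)))/46026 - 11743/(-9197) = (1337*(-6*(-5)))*(1/46026) - 11743*(-1/9197) = (1337*30)*(1/46026) + 11743/9197 = 40110*(1/46026) + 11743/9197 = 6685/7671 + 11743/9197 = 151562498/70550187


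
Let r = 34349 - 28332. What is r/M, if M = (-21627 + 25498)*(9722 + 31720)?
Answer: 6017/160421982 ≈ 3.7507e-5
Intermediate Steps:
M = 160421982 (M = 3871*41442 = 160421982)
r = 6017
r/M = 6017/160421982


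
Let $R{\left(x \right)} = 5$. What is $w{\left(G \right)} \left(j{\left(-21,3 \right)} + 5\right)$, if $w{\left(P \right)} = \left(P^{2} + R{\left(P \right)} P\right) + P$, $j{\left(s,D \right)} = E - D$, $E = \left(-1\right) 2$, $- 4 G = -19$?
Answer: $0$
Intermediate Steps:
$G = \frac{19}{4}$ ($G = \left(- \frac{1}{4}\right) \left(-19\right) = \frac{19}{4} \approx 4.75$)
$E = -2$
$j{\left(s,D \right)} = -2 - D$
$w{\left(P \right)} = P^{2} + 6 P$ ($w{\left(P \right)} = \left(P^{2} + 5 P\right) + P = P^{2} + 6 P$)
$w{\left(G \right)} \left(j{\left(-21,3 \right)} + 5\right) = \frac{19 \left(6 + \frac{19}{4}\right)}{4} \left(\left(-2 - 3\right) + 5\right) = \frac{19}{4} \cdot \frac{43}{4} \left(\left(-2 - 3\right) + 5\right) = \frac{817 \left(-5 + 5\right)}{16} = \frac{817}{16} \cdot 0 = 0$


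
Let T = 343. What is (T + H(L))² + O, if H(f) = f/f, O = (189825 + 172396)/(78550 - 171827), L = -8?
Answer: 11037664851/93277 ≈ 1.1833e+5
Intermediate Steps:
O = -362221/93277 (O = 362221/(-93277) = 362221*(-1/93277) = -362221/93277 ≈ -3.8833)
H(f) = 1
(T + H(L))² + O = (343 + 1)² - 362221/93277 = 344² - 362221/93277 = 118336 - 362221/93277 = 11037664851/93277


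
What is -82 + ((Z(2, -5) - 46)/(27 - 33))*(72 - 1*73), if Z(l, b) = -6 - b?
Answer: -539/6 ≈ -89.833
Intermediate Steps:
-82 + ((Z(2, -5) - 46)/(27 - 33))*(72 - 1*73) = -82 + (((-6 - 1*(-5)) - 46)/(27 - 33))*(72 - 1*73) = -82 + (((-6 + 5) - 46)/(-6))*(72 - 73) = -82 + ((-1 - 46)*(-⅙))*(-1) = -82 - 47*(-⅙)*(-1) = -82 + (47/6)*(-1) = -82 - 47/6 = -539/6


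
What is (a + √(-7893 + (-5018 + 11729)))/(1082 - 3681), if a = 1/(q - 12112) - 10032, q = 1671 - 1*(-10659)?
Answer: 2186975/566582 - I*√1182/2599 ≈ 3.8599 - 0.013228*I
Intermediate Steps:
q = 12330 (q = 1671 + 10659 = 12330)
a = -2186975/218 (a = 1/(12330 - 12112) - 10032 = 1/218 - 10032 = -2186975/218 ≈ -10032.)
(a + √(-7893 + (-5018 + 11729)))/(1082 - 3681) = (-2186975/218 + √(-7893 + (-5018 + 11729)))/(1082 - 3681) = (-2186975/218 + √(-7893 + 6711))/(-2599) = (-2186975/218 + √(-1182))*(-1/2599) = (-2186975/218 + I*√1182)*(-1/2599) = 2186975/566582 - I*√1182/2599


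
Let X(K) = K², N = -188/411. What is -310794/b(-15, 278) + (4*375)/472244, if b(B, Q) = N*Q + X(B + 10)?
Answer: 15080695074249/4957263329 ≈ 3042.1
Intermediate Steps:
N = -188/411 (N = -188*1/411 = -188/411 ≈ -0.45742)
b(B, Q) = (10 + B)² - 188*Q/411 (b(B, Q) = -188*Q/411 + (B + 10)² = -188*Q/411 + (10 + B)² = (10 + B)² - 188*Q/411)
-310794/b(-15, 278) + (4*375)/472244 = -310794/((10 - 15)² - 188/411*278) + (4*375)/472244 = -310794/((-5)² - 52264/411) + 1500*(1/472244) = -310794/(25 - 52264/411) + 375/118061 = -310794/(-41989/411) + 375/118061 = -310794*(-411/41989) + 375/118061 = 127736334/41989 + 375/118061 = 15080695074249/4957263329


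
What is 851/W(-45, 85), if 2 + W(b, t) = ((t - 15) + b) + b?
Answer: -851/22 ≈ -38.682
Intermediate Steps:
W(b, t) = -17 + t + 2*b (W(b, t) = -2 + (((t - 15) + b) + b) = -2 + (((-15 + t) + b) + b) = -2 + ((-15 + b + t) + b) = -2 + (-15 + t + 2*b) = -17 + t + 2*b)
851/W(-45, 85) = 851/(-17 + 85 + 2*(-45)) = 851/(-17 + 85 - 90) = 851/(-22) = 851*(-1/22) = -851/22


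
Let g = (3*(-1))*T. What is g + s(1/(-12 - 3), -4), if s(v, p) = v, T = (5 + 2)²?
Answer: -2206/15 ≈ -147.07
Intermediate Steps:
T = 49 (T = 7² = 49)
g = -147 (g = (3*(-1))*49 = -3*49 = -147)
g + s(1/(-12 - 3), -4) = -147 + 1/(-12 - 3) = -147 + 1/(-15) = -147 - 1/15 = -2206/15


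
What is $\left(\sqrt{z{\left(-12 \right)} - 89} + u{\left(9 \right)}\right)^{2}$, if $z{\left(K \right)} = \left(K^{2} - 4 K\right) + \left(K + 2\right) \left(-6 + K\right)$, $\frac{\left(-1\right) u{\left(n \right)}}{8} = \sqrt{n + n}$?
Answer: $1435 - 48 \sqrt{566} \approx 293.04$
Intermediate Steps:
$u{\left(n \right)} = - 8 \sqrt{2} \sqrt{n}$ ($u{\left(n \right)} = - 8 \sqrt{n + n} = - 8 \sqrt{2 n} = - 8 \sqrt{2} \sqrt{n}$)
$z{\left(K \right)} = K^{2} - 4 K + \left(-6 + K\right) \left(2 + K\right)$ ($z{\left(K \right)} = \left(K^{2} - 4 K\right) + \left(2 + K\right) \left(-6 + K\right) = \left(K^{2} - 4 K\right) + \left(-6 + K\right) \left(2 + K\right) = K^{2} - 4 K + \left(-6 + K\right) \left(2 + K\right)$)
$\left(\sqrt{z{\left(-12 \right)} - 89} + u{\left(9 \right)}\right)^{2} = \left(\sqrt{\left(-12 - -96 + 2 \left(-12\right)^{2}\right) - 89} - 8 \sqrt{2} \sqrt{9}\right)^{2} = \left(\sqrt{\left(-12 + 96 + 2 \cdot 144\right) - 89} - 8 \sqrt{2} \cdot 3\right)^{2} = \left(\sqrt{\left(-12 + 96 + 288\right) - 89} - 24 \sqrt{2}\right)^{2} = \left(\sqrt{372 - 89} - 24 \sqrt{2}\right)^{2} = \left(\sqrt{283} - 24 \sqrt{2}\right)^{2}$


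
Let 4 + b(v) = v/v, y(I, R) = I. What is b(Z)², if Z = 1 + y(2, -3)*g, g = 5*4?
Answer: 9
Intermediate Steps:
g = 20
Z = 41 (Z = 1 + 2*20 = 1 + 40 = 41)
b(v) = -3 (b(v) = -4 + v/v = -4 + 1 = -3)
b(Z)² = (-3)² = 9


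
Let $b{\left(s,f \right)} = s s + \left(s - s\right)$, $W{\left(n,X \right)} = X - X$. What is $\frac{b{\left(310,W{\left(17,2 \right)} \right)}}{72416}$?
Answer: $\frac{775}{584} \approx 1.3271$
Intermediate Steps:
$W{\left(n,X \right)} = 0$
$b{\left(s,f \right)} = s^{2}$ ($b{\left(s,f \right)} = s^{2} + 0 = s^{2}$)
$\frac{b{\left(310,W{\left(17,2 \right)} \right)}}{72416} = \frac{310^{2}}{72416} = 96100 \cdot \frac{1}{72416} = \frac{775}{584}$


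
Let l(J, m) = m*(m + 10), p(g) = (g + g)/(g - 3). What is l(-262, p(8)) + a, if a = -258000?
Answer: -6448944/25 ≈ -2.5796e+5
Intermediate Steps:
p(g) = 2*g/(-3 + g) (p(g) = (2*g)/(-3 + g) = 2*g/(-3 + g))
l(J, m) = m*(10 + m)
l(-262, p(8)) + a = (2*8/(-3 + 8))*(10 + 2*8/(-3 + 8)) - 258000 = (2*8/5)*(10 + 2*8/5) - 258000 = (2*8*(⅕))*(10 + 2*8*(⅕)) - 258000 = 16*(10 + 16/5)/5 - 258000 = (16/5)*(66/5) - 258000 = 1056/25 - 258000 = -6448944/25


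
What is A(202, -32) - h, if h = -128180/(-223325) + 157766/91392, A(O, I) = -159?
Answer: -47030807773/291573120 ≈ -161.30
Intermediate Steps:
h = 670681693/291573120 (h = -128180*(-1/223325) + 157766*(1/91392) = 25636/44665 + 11269/6528 = 670681693/291573120 ≈ 2.3002)
A(202, -32) - h = -159 - 1*670681693/291573120 = -159 - 670681693/291573120 = -47030807773/291573120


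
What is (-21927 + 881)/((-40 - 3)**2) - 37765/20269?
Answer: -496408859/37477381 ≈ -13.246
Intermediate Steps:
(-21927 + 881)/((-40 - 3)**2) - 37765/20269 = -21046/((-43)**2) - 37765*1/20269 = -21046/1849 - 37765/20269 = -496408859/37477381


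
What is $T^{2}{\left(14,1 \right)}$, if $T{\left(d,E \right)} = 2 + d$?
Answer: $256$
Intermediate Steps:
$T^{2}{\left(14,1 \right)} = \left(2 + 14\right)^{2} = 16^{2} = 256$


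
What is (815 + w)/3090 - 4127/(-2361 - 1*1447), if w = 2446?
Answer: 4195053/1961120 ≈ 2.1391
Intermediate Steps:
(815 + w)/3090 - 4127/(-2361 - 1*1447) = (815 + 2446)/3090 - 4127/(-2361 - 1*1447) = 3261*(1/3090) - 4127/(-2361 - 1447) = 1087/1030 - 4127/(-3808) = 1087/1030 - 4127*(-1/3808) = 1087/1030 + 4127/3808 = 4195053/1961120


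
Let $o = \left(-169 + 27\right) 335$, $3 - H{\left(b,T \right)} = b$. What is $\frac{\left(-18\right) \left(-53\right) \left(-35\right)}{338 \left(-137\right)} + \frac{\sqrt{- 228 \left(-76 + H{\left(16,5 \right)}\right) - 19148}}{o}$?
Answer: $\frac{16695}{23153} - \frac{\sqrt{286}}{23785} \approx 0.72036$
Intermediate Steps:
$H{\left(b,T \right)} = 3 - b$
$o = -47570$ ($o = \left(-142\right) 335 = -47570$)
$\frac{\left(-18\right) \left(-53\right) \left(-35\right)}{338 \left(-137\right)} + \frac{\sqrt{- 228 \left(-76 + H{\left(16,5 \right)}\right) - 19148}}{o} = \frac{\left(-18\right) \left(-53\right) \left(-35\right)}{338 \left(-137\right)} + \frac{\sqrt{- 228 \left(-76 + \left(3 - 16\right)\right) - 19148}}{-47570} = \frac{954 \left(-35\right)}{-46306} + \sqrt{- 228 \left(-76 + \left(3 - 16\right)\right) - 19148} \left(- \frac{1}{47570}\right) = \left(-33390\right) \left(- \frac{1}{46306}\right) + \sqrt{- 228 \left(-76 - 13\right) - 19148} \left(- \frac{1}{47570}\right) = \frac{16695}{23153} + \sqrt{\left(-228\right) \left(-89\right) - 19148} \left(- \frac{1}{47570}\right) = \frac{16695}{23153} + \sqrt{20292 - 19148} \left(- \frac{1}{47570}\right) = \frac{16695}{23153} + \sqrt{1144} \left(- \frac{1}{47570}\right) = \frac{16695}{23153} + 2 \sqrt{286} \left(- \frac{1}{47570}\right) = \frac{16695}{23153} - \frac{\sqrt{286}}{23785}$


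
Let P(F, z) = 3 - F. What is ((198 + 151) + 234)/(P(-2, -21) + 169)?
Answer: 583/174 ≈ 3.3506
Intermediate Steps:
((198 + 151) + 234)/(P(-2, -21) + 169) = ((198 + 151) + 234)/((3 - 1*(-2)) + 169) = (349 + 234)/((3 + 2) + 169) = 583/(5 + 169) = 583/174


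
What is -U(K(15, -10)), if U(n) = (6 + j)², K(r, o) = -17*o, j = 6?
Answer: -144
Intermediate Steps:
U(n) = 144 (U(n) = (6 + 6)² = 12² = 144)
-U(K(15, -10)) = -1*144 = -144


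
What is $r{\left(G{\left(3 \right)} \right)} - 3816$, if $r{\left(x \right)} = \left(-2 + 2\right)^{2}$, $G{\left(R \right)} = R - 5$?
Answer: $-3816$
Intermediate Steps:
$G{\left(R \right)} = -5 + R$
$r{\left(x \right)} = 0$ ($r{\left(x \right)} = 0^{2} = 0$)
$r{\left(G{\left(3 \right)} \right)} - 3816 = 0 - 3816 = -3816$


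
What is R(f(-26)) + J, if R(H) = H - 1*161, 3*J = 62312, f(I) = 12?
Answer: 61865/3 ≈ 20622.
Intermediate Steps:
J = 62312/3 (J = (⅓)*62312 = 62312/3 ≈ 20771.)
R(H) = -161 + H (R(H) = H - 161 = -161 + H)
R(f(-26)) + J = (-161 + 12) + 62312/3 = -149 + 62312/3 = 61865/3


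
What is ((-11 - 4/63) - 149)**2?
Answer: 101687056/3969 ≈ 25620.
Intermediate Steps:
((-11 - 4/63) - 149)**2 = (-697/63 - 149)**2 = (-10084/63)**2 = 101687056/3969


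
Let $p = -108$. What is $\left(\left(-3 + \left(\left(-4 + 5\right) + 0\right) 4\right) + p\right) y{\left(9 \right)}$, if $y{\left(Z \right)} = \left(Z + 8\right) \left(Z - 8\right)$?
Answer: $-1819$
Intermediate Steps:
$y{\left(Z \right)} = \left(-8 + Z\right) \left(8 + Z\right)$ ($y{\left(Z \right)} = \left(8 + Z\right) \left(-8 + Z\right) = \left(-8 + Z\right) \left(8 + Z\right)$)
$\left(\left(-3 + \left(\left(-4 + 5\right) + 0\right) 4\right) + p\right) y{\left(9 \right)} = \left(\left(-3 + \left(\left(-4 + 5\right) + 0\right) 4\right) - 108\right) \left(-64 + 9^{2}\right) = \left(\left(-3 + \left(1 + 0\right) 4\right) - 108\right) \left(-64 + 81\right) = \left(\left(-3 + 1 \cdot 4\right) - 108\right) 17 = \left(\left(-3 + 4\right) - 108\right) 17 = \left(1 - 108\right) 17 = \left(-107\right) 17 = -1819$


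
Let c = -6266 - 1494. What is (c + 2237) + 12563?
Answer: 7040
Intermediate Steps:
c = -7760
(c + 2237) + 12563 = (-7760 + 2237) + 12563 = -5523 + 12563 = 7040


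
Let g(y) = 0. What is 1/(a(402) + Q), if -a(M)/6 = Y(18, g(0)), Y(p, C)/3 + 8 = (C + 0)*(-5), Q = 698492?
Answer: 1/698636 ≈ 1.4314e-6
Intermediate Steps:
Y(p, C) = -24 - 15*C (Y(p, C) = -24 + 3*((C + 0)*(-5)) = -24 + 3*(C*(-5)) = -24 + 3*(-5*C) = -24 - 15*C)
a(M) = 144 (a(M) = -6*(-24 - 15*0) = -6*(-24 + 0) = -6*(-24) = 144)
1/(a(402) + Q) = 1/(144 + 698492) = 1/698636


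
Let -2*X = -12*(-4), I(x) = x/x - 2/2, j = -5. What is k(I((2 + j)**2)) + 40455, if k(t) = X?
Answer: 40431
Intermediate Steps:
I(x) = 0 (I(x) = 1 - 2*1/2 = 1 - 1 = 0)
X = -24 (X = -(-6)*(-4) = -1/2*48 = -24)
k(t) = -24
k(I((2 + j)**2)) + 40455 = -24 + 40455 = 40431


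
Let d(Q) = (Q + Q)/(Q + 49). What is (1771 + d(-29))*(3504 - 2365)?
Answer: 20138659/10 ≈ 2.0139e+6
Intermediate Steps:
d(Q) = 2*Q/(49 + Q) (d(Q) = (2*Q)/(49 + Q) = 2*Q/(49 + Q))
(1771 + d(-29))*(3504 - 2365) = (1771 + 2*(-29)/(49 - 29))*(3504 - 2365) = (1771 + 2*(-29)/20)*1139 = (1771 + 2*(-29)*(1/20))*1139 = (1771 - 29/10)*1139 = (17681/10)*1139 = 20138659/10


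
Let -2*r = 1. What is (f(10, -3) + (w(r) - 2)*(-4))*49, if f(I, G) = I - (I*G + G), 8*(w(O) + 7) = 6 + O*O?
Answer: 29743/8 ≈ 3717.9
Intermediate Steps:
r = -1/2 (r = -1/2*1 = -1/2 ≈ -0.50000)
w(O) = -25/4 + O**2/8 (w(O) = -7 + (6 + O*O)/8 = -7 + (6 + O**2)/8 = -7 + (3/4 + O**2/8) = -25/4 + O**2/8)
f(I, G) = I - G - G*I (f(I, G) = I - (G*I + G) = I - (G + G*I) = I + (-G - G*I) = I - G - G*I)
(f(10, -3) + (w(r) - 2)*(-4))*49 = ((10 - 1*(-3) - 1*(-3)*10) + ((-25/4 + (-1/2)**2/8) - 2)*(-4))*49 = ((10 + 3 + 30) + ((-25/4 + (1/8)*(1/4)) - 2)*(-4))*49 = (43 + ((-25/4 + 1/32) - 2)*(-4))*49 = (43 + (-199/32 - 2)*(-4))*49 = (43 - 263/32*(-4))*49 = (43 + 263/8)*49 = (607/8)*49 = 29743/8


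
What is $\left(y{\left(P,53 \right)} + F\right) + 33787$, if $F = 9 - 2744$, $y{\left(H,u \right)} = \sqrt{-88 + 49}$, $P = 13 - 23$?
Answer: $31052 + i \sqrt{39} \approx 31052.0 + 6.245 i$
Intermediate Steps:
$P = -10$
$y{\left(H,u \right)} = i \sqrt{39}$ ($y{\left(H,u \right)} = \sqrt{-39} = i \sqrt{39}$)
$F = -2735$ ($F = 9 - 2744 = -2735$)
$\left(y{\left(P,53 \right)} + F\right) + 33787 = \left(i \sqrt{39} - 2735\right) + 33787 = \left(-2735 + i \sqrt{39}\right) + 33787 = 31052 + i \sqrt{39}$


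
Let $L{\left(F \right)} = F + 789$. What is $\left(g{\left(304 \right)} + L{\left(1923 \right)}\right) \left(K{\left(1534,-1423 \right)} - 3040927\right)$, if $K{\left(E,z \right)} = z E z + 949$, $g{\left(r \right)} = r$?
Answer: $9359254541728$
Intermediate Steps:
$L{\left(F \right)} = 789 + F$
$K{\left(E,z \right)} = 949 + E z^{2}$ ($K{\left(E,z \right)} = E z z + 949 = E z^{2} + 949 = 949 + E z^{2}$)
$\left(g{\left(304 \right)} + L{\left(1923 \right)}\right) \left(K{\left(1534,-1423 \right)} - 3040927\right) = \left(304 + \left(789 + 1923\right)\right) \left(\left(949 + 1534 \left(-1423\right)^{2}\right) - 3040927\right) = \left(304 + 2712\right) \left(\left(949 + 1534 \cdot 2024929\right) - 3040927\right) = 3016 \left(\left(949 + 3106241086\right) - 3040927\right) = 3016 \left(3106242035 - 3040927\right) = 3016 \cdot 3103201108 = 9359254541728$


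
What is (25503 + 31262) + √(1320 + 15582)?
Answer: 56765 + 3*√1878 ≈ 56895.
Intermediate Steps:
(25503 + 31262) + √(1320 + 15582) = 56765 + √16902 = 56765 + 3*√1878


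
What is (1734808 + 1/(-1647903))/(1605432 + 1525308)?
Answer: 2858795307623/5159155838220 ≈ 0.55412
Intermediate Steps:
(1734808 + 1/(-1647903))/(1605432 + 1525308) = (1734808 - 1/1647903)/3130740 = (2858795307623/1647903)*(1/3130740) = 2858795307623/5159155838220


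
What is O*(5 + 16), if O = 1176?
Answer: 24696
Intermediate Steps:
O*(5 + 16) = 1176*(5 + 16) = 1176*21 = 24696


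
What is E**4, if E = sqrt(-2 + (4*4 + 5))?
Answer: 361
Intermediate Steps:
E = sqrt(19) (E = sqrt(-2 + (16 + 5)) = sqrt(-2 + 21) = sqrt(19) ≈ 4.3589)
E**4 = (sqrt(19))**4 = 361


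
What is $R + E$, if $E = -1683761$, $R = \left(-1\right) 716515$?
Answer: $-2400276$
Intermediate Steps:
$R = -716515$
$R + E = -716515 - 1683761 = -2400276$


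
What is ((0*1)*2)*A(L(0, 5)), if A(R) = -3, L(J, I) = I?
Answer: 0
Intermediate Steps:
((0*1)*2)*A(L(0, 5)) = ((0*1)*2)*(-3) = (0*2)*(-3) = 0*(-3) = 0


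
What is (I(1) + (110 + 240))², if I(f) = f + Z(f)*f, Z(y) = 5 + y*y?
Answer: 127449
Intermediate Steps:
Z(y) = 5 + y²
I(f) = f + f*(5 + f²) (I(f) = f + (5 + f²)*f = f + f*(5 + f²))
(I(1) + (110 + 240))² = (1*(6 + 1²) + (110 + 240))² = (1*(6 + 1) + 350)² = (1*7 + 350)² = (7 + 350)² = 357² = 127449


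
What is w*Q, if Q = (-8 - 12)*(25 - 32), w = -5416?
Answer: -758240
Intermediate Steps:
Q = 140 (Q = -20*(-7) = 140)
w*Q = -5416*140 = -758240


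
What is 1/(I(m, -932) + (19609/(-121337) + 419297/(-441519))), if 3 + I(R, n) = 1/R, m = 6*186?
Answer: -19929003815916/81915796768967 ≈ -0.24329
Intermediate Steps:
m = 1116
I(R, n) = -3 + 1/R
1/(I(m, -932) + (19609/(-121337) + 419297/(-441519))) = 1/((-3 + 1/1116) + (19609/(-121337) + 419297/(-441519))) = 1/((-3 + 1/1116) + (19609*(-1/121337) + 419297*(-1/441519))) = 1/(-3347/1116 + (-19609/121337 - 419297/441519)) = 1/(-3347/1116 - 59533986160/53572590903) = 1/(-81915796768967/19929003815916) = -19929003815916/81915796768967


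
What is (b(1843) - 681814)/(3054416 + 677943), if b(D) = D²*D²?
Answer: 11537223747387/3732359 ≈ 3.0911e+6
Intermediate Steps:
b(D) = D⁴
(b(1843) - 681814)/(3054416 + 677943) = (1843⁴ - 681814)/(3054416 + 677943) = (11537224429201 - 681814)/3732359 = 11537223747387*(1/3732359) = 11537223747387/3732359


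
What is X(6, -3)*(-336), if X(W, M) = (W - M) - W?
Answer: -1008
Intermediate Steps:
X(W, M) = -M
X(6, -3)*(-336) = -1*(-3)*(-336) = 3*(-336) = -1008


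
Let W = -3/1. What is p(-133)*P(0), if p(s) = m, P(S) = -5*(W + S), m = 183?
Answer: 2745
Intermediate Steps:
W = -3 (W = -3*1 = -3)
P(S) = 15 - 5*S (P(S) = -5*(-3 + S) = 15 - 5*S)
p(s) = 183
p(-133)*P(0) = 183*(15 - 5*0) = 183*(15 + 0) = 183*15 = 2745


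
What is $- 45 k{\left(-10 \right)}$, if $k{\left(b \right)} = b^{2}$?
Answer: $-4500$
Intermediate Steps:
$- 45 k{\left(-10 \right)} = - 45 \left(-10\right)^{2} = \left(-45\right) 100 = -4500$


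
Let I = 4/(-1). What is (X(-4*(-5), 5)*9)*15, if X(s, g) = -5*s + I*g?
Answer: -16200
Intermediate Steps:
I = -4 (I = 4*(-1) = -4)
X(s, g) = -5*s - 4*g
(X(-4*(-5), 5)*9)*15 = ((-(-20)*(-5) - 4*5)*9)*15 = ((-5*20 - 20)*9)*15 = ((-100 - 20)*9)*15 = -120*9*15 = -1080*15 = -16200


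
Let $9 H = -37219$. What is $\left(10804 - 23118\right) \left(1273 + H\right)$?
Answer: $\frac{317233268}{9} \approx 3.5248 \cdot 10^{7}$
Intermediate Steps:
$H = - \frac{37219}{9}$ ($H = \frac{1}{9} \left(-37219\right) = - \frac{37219}{9} \approx -4135.4$)
$\left(10804 - 23118\right) \left(1273 + H\right) = \left(10804 - 23118\right) \left(1273 - \frac{37219}{9}\right) = \left(-12314\right) \left(- \frac{25762}{9}\right) = \frac{317233268}{9}$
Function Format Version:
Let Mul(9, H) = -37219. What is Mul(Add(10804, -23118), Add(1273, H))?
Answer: Rational(317233268, 9) ≈ 3.5248e+7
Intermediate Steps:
H = Rational(-37219, 9) (H = Mul(Rational(1, 9), -37219) = Rational(-37219, 9) ≈ -4135.4)
Mul(Add(10804, -23118), Add(1273, H)) = Mul(Add(10804, -23118), Add(1273, Rational(-37219, 9))) = Mul(-12314, Rational(-25762, 9)) = Rational(317233268, 9)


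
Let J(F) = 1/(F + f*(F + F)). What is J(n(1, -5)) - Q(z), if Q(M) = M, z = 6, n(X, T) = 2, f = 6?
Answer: -155/26 ≈ -5.9615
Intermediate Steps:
J(F) = 1/(13*F) (J(F) = 1/(F + 6*(F + F)) = 1/(F + 6*(2*F)) = 1/(F + 12*F) = 1/(13*F))
J(n(1, -5)) - Q(z) = (1/13)/2 - 1*6 = (1/13)*(½) - 6 = 1/26 - 6 = -155/26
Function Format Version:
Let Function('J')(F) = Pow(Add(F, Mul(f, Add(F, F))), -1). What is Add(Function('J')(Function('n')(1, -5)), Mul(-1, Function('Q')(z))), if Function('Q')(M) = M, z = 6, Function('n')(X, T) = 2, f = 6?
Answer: Rational(-155, 26) ≈ -5.9615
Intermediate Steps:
Function('J')(F) = Mul(Rational(1, 13), Pow(F, -1)) (Function('J')(F) = Pow(Add(F, Mul(6, Add(F, F))), -1) = Pow(Add(F, Mul(6, Mul(2, F))), -1) = Pow(Add(F, Mul(12, F)), -1) = Pow(Mul(13, F), -1) = Mul(Rational(1, 13), Pow(F, -1)))
Add(Function('J')(Function('n')(1, -5)), Mul(-1, Function('Q')(z))) = Add(Mul(Rational(1, 13), Pow(2, -1)), Mul(-1, 6)) = Add(Mul(Rational(1, 13), Rational(1, 2)), -6) = Add(Rational(1, 26), -6) = Rational(-155, 26)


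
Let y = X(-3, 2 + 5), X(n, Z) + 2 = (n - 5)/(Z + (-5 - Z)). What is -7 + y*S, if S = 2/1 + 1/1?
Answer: -41/5 ≈ -8.2000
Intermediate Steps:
S = 3 (S = 2*1 + 1*1 = 2 + 1 = 3)
X(n, Z) = -1 - n/5 (X(n, Z) = -2 + (n - 5)/(Z + (-5 - Z)) = -2 + (-5 + n)/(-5) = -2 + (-5 + n)*(-⅕) = -2 + (1 - n/5) = -1 - n/5)
y = -⅖ (y = -1 - ⅕*(-3) = -1 + ⅗ = -⅖ ≈ -0.40000)
-7 + y*S = -7 - ⅖*3 = -7 - 6/5 = -41/5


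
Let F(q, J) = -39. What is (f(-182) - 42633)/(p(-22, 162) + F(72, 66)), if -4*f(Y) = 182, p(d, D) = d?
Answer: 85357/122 ≈ 699.65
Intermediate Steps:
f(Y) = -91/2 (f(Y) = -¼*182 = -91/2)
(f(-182) - 42633)/(p(-22, 162) + F(72, 66)) = (-91/2 - 42633)/(-22 - 39) = -85357/2/(-61) = -85357/2*(-1/61) = 85357/122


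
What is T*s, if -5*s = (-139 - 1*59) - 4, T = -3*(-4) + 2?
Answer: 2828/5 ≈ 565.60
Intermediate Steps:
T = 14 (T = 12 + 2 = 14)
s = 202/5 (s = -((-139 - 1*59) - 4)/5 = -((-139 - 59) - 4)/5 = -(-198 - 4)/5 = -1/5*(-202) = 202/5 ≈ 40.400)
T*s = 14*(202/5) = 2828/5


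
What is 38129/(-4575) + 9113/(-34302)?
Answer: -449864311/52310550 ≈ -8.5999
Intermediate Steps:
38129/(-4575) + 9113/(-34302) = 38129*(-1/4575) + 9113*(-1/34302) = -38129/4575 - 9113/34302 = -449864311/52310550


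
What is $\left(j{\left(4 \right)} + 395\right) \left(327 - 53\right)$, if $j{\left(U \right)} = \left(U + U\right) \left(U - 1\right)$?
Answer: $114806$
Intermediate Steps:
$j{\left(U \right)} = 2 U \left(-1 + U\right)$
$\left(j{\left(4 \right)} + 395\right) \left(327 - 53\right) = \left(2 \cdot 4 \left(-1 + 4\right) + 395\right) \left(327 - 53\right) = \left(2 \cdot 4 \cdot 3 + 395\right) 274 = \left(24 + 395\right) 274 = 419 \cdot 274 = 114806$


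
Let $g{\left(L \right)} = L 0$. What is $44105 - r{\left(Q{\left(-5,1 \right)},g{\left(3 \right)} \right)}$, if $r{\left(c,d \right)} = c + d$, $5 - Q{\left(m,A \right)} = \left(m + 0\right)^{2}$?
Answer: $44125$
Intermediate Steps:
$g{\left(L \right)} = 0$
$Q{\left(m,A \right)} = 5 - m^{2}$ ($Q{\left(m,A \right)} = 5 - \left(m + 0\right)^{2} = 5 - m^{2}$)
$44105 - r{\left(Q{\left(-5,1 \right)},g{\left(3 \right)} \right)} = 44105 - \left(\left(5 - \left(-5\right)^{2}\right) + 0\right) = 44105 - \left(\left(5 - 25\right) + 0\right) = 44105 - \left(-20 + 0\right) = 44105 - -20 = 44105 + 20 = 44125$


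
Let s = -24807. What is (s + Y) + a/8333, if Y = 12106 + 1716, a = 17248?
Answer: -91520757/8333 ≈ -10983.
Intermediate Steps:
Y = 13822
(s + Y) + a/8333 = (-24807 + 13822) + 17248/8333 = -10985 + 17248*(1/8333) = -10985 + 17248/8333 = -91520757/8333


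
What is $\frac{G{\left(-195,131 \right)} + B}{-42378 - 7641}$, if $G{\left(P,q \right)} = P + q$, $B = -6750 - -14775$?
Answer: $- \frac{7961}{50019} \approx -0.15916$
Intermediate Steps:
$B = 8025$ ($B = -6750 + 14775 = 8025$)
$\frac{G{\left(-195,131 \right)} + B}{-42378 - 7641} = \frac{\left(-195 + 131\right) + 8025}{-42378 - 7641} = \frac{-64 + 8025}{-50019} = 7961 \left(- \frac{1}{50019}\right) = - \frac{7961}{50019}$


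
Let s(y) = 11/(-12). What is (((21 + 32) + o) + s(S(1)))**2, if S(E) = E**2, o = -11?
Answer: 243049/144 ≈ 1687.8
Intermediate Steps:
s(y) = -11/12 (s(y) = 11*(-1/12) = -11/12)
(((21 + 32) + o) + s(S(1)))**2 = (((21 + 32) - 11) - 11/12)**2 = ((53 - 11) - 11/12)**2 = (42 - 11/12)**2 = (493/12)**2 = 243049/144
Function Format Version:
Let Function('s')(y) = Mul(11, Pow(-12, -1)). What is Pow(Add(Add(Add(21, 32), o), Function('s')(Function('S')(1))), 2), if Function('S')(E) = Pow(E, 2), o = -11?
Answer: Rational(243049, 144) ≈ 1687.8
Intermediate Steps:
Function('s')(y) = Rational(-11, 12) (Function('s')(y) = Mul(11, Rational(-1, 12)) = Rational(-11, 12))
Pow(Add(Add(Add(21, 32), o), Function('s')(Function('S')(1))), 2) = Pow(Add(Add(Add(21, 32), -11), Rational(-11, 12)), 2) = Pow(Add(Add(53, -11), Rational(-11, 12)), 2) = Pow(Add(42, Rational(-11, 12)), 2) = Pow(Rational(493, 12), 2) = Rational(243049, 144)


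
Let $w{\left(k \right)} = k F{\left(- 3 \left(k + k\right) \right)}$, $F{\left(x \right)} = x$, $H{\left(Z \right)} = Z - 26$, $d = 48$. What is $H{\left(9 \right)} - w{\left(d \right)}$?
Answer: $13807$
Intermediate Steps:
$H{\left(Z \right)} = -26 + Z$
$w{\left(k \right)} = - 6 k^{2}$ ($w{\left(k \right)} = k \left(- 3 \left(k + k\right)\right) = k \left(- 3 \cdot 2 k\right) = k \left(- 6 k\right) = - 6 k^{2}$)
$H{\left(9 \right)} - w{\left(d \right)} = \left(-26 + 9\right) - - 6 \cdot 48^{2} = -17 - \left(-6\right) 2304 = -17 - -13824 = -17 + 13824 = 13807$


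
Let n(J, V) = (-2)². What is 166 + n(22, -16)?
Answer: 170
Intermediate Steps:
n(J, V) = 4
166 + n(22, -16) = 166 + 4 = 170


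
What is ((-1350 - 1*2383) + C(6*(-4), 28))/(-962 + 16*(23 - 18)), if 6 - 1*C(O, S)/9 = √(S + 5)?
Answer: 3679/882 + √33/98 ≈ 4.2298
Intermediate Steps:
C(O, S) = 54 - 9*√(5 + S) (C(O, S) = 54 - 9*√(S + 5) = 54 - 9*√(5 + S))
((-1350 - 1*2383) + C(6*(-4), 28))/(-962 + 16*(23 - 18)) = ((-1350 - 1*2383) + (54 - 9*√(5 + 28)))/(-962 + 16*(23 - 18)) = ((-1350 - 2383) + (54 - 9*√33))/(-962 + 16*5) = (-3733 + (54 - 9*√33))/(-962 + 80) = (-3679 - 9*√33)/(-882) = (-3679 - 9*√33)*(-1/882) = 3679/882 + √33/98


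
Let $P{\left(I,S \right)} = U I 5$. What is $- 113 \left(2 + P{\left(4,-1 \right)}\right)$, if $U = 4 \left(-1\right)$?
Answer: $8814$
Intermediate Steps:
$U = -4$
$P{\left(I,S \right)} = - 20 I$ ($P{\left(I,S \right)} = - 4 I 5 = - 20 I$)
$- 113 \left(2 + P{\left(4,-1 \right)}\right) = - 113 \left(2 - 80\right) = \left(-113\right) \left(-78\right) = 8814$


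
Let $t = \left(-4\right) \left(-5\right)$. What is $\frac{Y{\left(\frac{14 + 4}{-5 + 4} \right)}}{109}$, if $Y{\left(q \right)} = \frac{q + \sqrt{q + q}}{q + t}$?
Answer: $- \frac{9}{109} + \frac{3 i}{109} \approx -0.082569 + 0.027523 i$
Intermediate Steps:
$t = 20$
$Y{\left(q \right)} = \frac{q + \sqrt{2} \sqrt{q}}{20 + q}$ ($Y{\left(q \right)} = \frac{q + \sqrt{q + q}}{q + 20} = \frac{q + \sqrt{2 q}}{20 + q} = \frac{q + \sqrt{2} \sqrt{q}}{20 + q}$)
$\frac{Y{\left(\frac{14 + 4}{-5 + 4} \right)}}{109} = \frac{\frac{1}{20 + \frac{14 + 4}{-5 + 4}} \left(\frac{14 + 4}{-5 + 4} + \sqrt{2} \sqrt{\frac{14 + 4}{-5 + 4}}\right)}{109} = \frac{\frac{18}{-1} + \sqrt{2} \sqrt{\frac{18}{-1}}}{20 + \frac{18}{-1}} \cdot \frac{1}{109} = \frac{18 \left(-1\right) + \sqrt{2} \sqrt{18 \left(-1\right)}}{20 + 18 \left(-1\right)} \frac{1}{109} = \frac{-18 + \sqrt{2} \sqrt{-18}}{20 - 18} \cdot \frac{1}{109} = \frac{-18 + \sqrt{2} \cdot 3 i \sqrt{2}}{2} \cdot \frac{1}{109} = \frac{-18 + 6 i}{2} \cdot \frac{1}{109} = \left(-9 + 3 i\right) \frac{1}{109} = - \frac{9}{109} + \frac{3 i}{109}$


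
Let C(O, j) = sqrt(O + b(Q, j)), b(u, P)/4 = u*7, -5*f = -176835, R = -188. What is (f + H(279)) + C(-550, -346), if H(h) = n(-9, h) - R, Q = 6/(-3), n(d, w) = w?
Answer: 35834 + I*sqrt(606) ≈ 35834.0 + 24.617*I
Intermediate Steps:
f = 35367 (f = -1/5*(-176835) = 35367)
Q = -2 (Q = 6*(-1/3) = -2)
b(u, P) = 28*u (b(u, P) = 4*(u*7) = 4*(7*u) = 28*u)
H(h) = 188 + h (H(h) = h - 1*(-188) = h + 188 = 188 + h)
C(O, j) = sqrt(-56 + O) (C(O, j) = sqrt(O + 28*(-2)) = sqrt(O - 56) = sqrt(-56 + O))
(f + H(279)) + C(-550, -346) = (35367 + (188 + 279)) + sqrt(-56 - 550) = (35367 + 467) + sqrt(-606) = 35834 + I*sqrt(606)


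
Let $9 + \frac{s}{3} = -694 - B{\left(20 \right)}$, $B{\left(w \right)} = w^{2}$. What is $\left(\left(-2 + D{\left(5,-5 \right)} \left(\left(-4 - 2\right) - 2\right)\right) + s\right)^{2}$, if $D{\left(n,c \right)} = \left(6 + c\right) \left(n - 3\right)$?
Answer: $11068929$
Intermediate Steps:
$D{\left(n,c \right)} = \left(-3 + n\right) \left(6 + c\right)$ ($D{\left(n,c \right)} = \left(6 + c\right) \left(-3 + n\right) = \left(-3 + n\right) \left(6 + c\right)$)
$s = -3309$ ($s = -27 + 3 \left(-694 - 20^{2}\right) = -27 + 3 \left(-694 - 400\right) = -27 + 3 \left(-1094\right) = -27 - 3282 = -3309$)
$\left(\left(-2 + D{\left(5,-5 \right)} \left(\left(-4 - 2\right) - 2\right)\right) + s\right)^{2} = \left(\left(-2 + \left(-18 - -15 + 6 \cdot 5 - 25\right) \left(\left(-4 - 2\right) - 2\right)\right) - 3309\right)^{2} = \left(\left(-2 + \left(-18 + 15 + 30 - 25\right) \left(-6 - 2\right)\right) - 3309\right)^{2} = \left(\left(-2 + 2 \left(-8\right)\right) - 3309\right)^{2} = \left(\left(-2 - 16\right) - 3309\right)^{2} = \left(-18 - 3309\right)^{2} = \left(-3327\right)^{2} = 11068929$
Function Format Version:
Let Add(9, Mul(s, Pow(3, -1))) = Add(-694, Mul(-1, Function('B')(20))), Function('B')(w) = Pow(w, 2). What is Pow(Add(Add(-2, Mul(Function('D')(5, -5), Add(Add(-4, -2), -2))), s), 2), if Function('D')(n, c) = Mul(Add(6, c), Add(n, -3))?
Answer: 11068929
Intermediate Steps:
Function('D')(n, c) = Mul(Add(-3, n), Add(6, c)) (Function('D')(n, c) = Mul(Add(6, c), Add(-3, n)) = Mul(Add(-3, n), Add(6, c)))
s = -3309 (s = Add(-27, Mul(3, Add(-694, Mul(-1, Pow(20, 2))))) = Add(-27, Mul(3, Add(-694, Mul(-1, 400)))) = Add(-27, Mul(3, Add(-694, -400))) = Add(-27, Mul(3, -1094)) = Add(-27, -3282) = -3309)
Pow(Add(Add(-2, Mul(Function('D')(5, -5), Add(Add(-4, -2), -2))), s), 2) = Pow(Add(Add(-2, Mul(Add(-18, Mul(-3, -5), Mul(6, 5), Mul(-5, 5)), Add(Add(-4, -2), -2))), -3309), 2) = Pow(Add(Add(-2, Mul(Add(-18, 15, 30, -25), Add(-6, -2))), -3309), 2) = Pow(Add(Add(-2, Mul(2, -8)), -3309), 2) = Pow(Add(Add(-2, -16), -3309), 2) = Pow(Add(-18, -3309), 2) = Pow(-3327, 2) = 11068929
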